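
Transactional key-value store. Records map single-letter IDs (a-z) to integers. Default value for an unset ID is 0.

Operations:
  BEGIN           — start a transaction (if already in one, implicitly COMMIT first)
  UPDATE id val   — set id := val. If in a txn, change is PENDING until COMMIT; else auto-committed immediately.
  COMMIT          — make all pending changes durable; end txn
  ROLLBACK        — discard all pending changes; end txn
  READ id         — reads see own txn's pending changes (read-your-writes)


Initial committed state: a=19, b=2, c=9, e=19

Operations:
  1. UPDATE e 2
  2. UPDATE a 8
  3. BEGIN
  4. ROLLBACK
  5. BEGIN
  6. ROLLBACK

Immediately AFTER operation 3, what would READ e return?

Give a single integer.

Initial committed: {a=19, b=2, c=9, e=19}
Op 1: UPDATE e=2 (auto-commit; committed e=2)
Op 2: UPDATE a=8 (auto-commit; committed a=8)
Op 3: BEGIN: in_txn=True, pending={}
After op 3: visible(e) = 2 (pending={}, committed={a=8, b=2, c=9, e=2})

Answer: 2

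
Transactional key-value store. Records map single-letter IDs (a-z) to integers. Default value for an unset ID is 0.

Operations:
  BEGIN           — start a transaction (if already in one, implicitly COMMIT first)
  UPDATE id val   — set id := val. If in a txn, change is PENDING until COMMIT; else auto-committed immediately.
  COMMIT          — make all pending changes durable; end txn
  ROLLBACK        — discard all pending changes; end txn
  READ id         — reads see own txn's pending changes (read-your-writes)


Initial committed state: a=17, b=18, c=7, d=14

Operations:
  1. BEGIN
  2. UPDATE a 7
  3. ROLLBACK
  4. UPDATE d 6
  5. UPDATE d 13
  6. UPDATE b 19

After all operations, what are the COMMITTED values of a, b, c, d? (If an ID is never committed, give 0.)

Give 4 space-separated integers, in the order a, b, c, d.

Initial committed: {a=17, b=18, c=7, d=14}
Op 1: BEGIN: in_txn=True, pending={}
Op 2: UPDATE a=7 (pending; pending now {a=7})
Op 3: ROLLBACK: discarded pending ['a']; in_txn=False
Op 4: UPDATE d=6 (auto-commit; committed d=6)
Op 5: UPDATE d=13 (auto-commit; committed d=13)
Op 6: UPDATE b=19 (auto-commit; committed b=19)
Final committed: {a=17, b=19, c=7, d=13}

Answer: 17 19 7 13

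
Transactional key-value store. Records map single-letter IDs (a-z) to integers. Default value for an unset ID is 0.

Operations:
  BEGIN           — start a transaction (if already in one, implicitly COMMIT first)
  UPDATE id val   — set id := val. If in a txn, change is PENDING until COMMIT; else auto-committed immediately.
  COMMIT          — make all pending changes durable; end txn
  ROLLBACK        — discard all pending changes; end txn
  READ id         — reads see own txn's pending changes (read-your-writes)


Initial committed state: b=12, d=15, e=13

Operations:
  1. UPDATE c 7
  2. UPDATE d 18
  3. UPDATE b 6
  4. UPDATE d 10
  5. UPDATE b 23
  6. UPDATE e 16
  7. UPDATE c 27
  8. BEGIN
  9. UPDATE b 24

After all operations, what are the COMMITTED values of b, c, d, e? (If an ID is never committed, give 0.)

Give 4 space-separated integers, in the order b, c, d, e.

Answer: 23 27 10 16

Derivation:
Initial committed: {b=12, d=15, e=13}
Op 1: UPDATE c=7 (auto-commit; committed c=7)
Op 2: UPDATE d=18 (auto-commit; committed d=18)
Op 3: UPDATE b=6 (auto-commit; committed b=6)
Op 4: UPDATE d=10 (auto-commit; committed d=10)
Op 5: UPDATE b=23 (auto-commit; committed b=23)
Op 6: UPDATE e=16 (auto-commit; committed e=16)
Op 7: UPDATE c=27 (auto-commit; committed c=27)
Op 8: BEGIN: in_txn=True, pending={}
Op 9: UPDATE b=24 (pending; pending now {b=24})
Final committed: {b=23, c=27, d=10, e=16}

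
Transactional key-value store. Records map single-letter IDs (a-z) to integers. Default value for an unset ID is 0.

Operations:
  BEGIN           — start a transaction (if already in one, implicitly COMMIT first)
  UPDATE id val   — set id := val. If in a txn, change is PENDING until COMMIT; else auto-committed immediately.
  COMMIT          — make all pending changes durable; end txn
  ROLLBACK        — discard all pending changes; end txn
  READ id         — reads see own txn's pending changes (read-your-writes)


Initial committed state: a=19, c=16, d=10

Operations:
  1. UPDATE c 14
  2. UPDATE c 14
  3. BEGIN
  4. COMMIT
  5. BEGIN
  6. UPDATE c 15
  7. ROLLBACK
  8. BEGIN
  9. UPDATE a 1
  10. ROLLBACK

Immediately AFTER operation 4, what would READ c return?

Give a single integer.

Initial committed: {a=19, c=16, d=10}
Op 1: UPDATE c=14 (auto-commit; committed c=14)
Op 2: UPDATE c=14 (auto-commit; committed c=14)
Op 3: BEGIN: in_txn=True, pending={}
Op 4: COMMIT: merged [] into committed; committed now {a=19, c=14, d=10}
After op 4: visible(c) = 14 (pending={}, committed={a=19, c=14, d=10})

Answer: 14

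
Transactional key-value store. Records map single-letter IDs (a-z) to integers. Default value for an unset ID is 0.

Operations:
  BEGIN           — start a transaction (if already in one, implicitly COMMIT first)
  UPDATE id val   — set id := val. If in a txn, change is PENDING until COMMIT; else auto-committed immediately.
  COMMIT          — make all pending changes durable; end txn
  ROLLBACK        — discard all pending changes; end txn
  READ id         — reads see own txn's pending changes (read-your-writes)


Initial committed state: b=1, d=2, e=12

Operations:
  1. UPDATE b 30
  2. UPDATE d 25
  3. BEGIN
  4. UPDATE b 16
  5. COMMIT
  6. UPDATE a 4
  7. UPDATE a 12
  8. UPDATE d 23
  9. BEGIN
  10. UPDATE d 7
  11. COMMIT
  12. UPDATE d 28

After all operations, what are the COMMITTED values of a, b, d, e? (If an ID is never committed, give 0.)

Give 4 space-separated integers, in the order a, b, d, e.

Answer: 12 16 28 12

Derivation:
Initial committed: {b=1, d=2, e=12}
Op 1: UPDATE b=30 (auto-commit; committed b=30)
Op 2: UPDATE d=25 (auto-commit; committed d=25)
Op 3: BEGIN: in_txn=True, pending={}
Op 4: UPDATE b=16 (pending; pending now {b=16})
Op 5: COMMIT: merged ['b'] into committed; committed now {b=16, d=25, e=12}
Op 6: UPDATE a=4 (auto-commit; committed a=4)
Op 7: UPDATE a=12 (auto-commit; committed a=12)
Op 8: UPDATE d=23 (auto-commit; committed d=23)
Op 9: BEGIN: in_txn=True, pending={}
Op 10: UPDATE d=7 (pending; pending now {d=7})
Op 11: COMMIT: merged ['d'] into committed; committed now {a=12, b=16, d=7, e=12}
Op 12: UPDATE d=28 (auto-commit; committed d=28)
Final committed: {a=12, b=16, d=28, e=12}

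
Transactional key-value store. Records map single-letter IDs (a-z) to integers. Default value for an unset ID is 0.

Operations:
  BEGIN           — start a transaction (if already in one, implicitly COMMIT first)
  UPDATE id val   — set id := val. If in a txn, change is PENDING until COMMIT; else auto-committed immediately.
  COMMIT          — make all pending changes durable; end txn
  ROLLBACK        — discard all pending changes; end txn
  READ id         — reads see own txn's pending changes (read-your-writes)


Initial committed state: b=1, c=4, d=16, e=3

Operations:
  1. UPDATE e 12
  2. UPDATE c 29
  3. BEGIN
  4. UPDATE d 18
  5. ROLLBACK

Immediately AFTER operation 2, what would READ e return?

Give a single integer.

Answer: 12

Derivation:
Initial committed: {b=1, c=4, d=16, e=3}
Op 1: UPDATE e=12 (auto-commit; committed e=12)
Op 2: UPDATE c=29 (auto-commit; committed c=29)
After op 2: visible(e) = 12 (pending={}, committed={b=1, c=29, d=16, e=12})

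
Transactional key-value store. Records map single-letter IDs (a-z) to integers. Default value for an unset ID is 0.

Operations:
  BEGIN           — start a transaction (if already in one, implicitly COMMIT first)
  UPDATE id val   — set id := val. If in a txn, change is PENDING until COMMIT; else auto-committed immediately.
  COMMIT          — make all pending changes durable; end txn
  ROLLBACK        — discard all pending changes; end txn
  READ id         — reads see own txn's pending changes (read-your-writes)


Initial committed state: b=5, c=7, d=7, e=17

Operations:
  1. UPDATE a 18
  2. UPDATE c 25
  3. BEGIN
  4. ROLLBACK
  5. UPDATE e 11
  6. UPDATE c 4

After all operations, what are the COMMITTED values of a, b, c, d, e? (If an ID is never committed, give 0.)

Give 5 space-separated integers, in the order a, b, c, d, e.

Answer: 18 5 4 7 11

Derivation:
Initial committed: {b=5, c=7, d=7, e=17}
Op 1: UPDATE a=18 (auto-commit; committed a=18)
Op 2: UPDATE c=25 (auto-commit; committed c=25)
Op 3: BEGIN: in_txn=True, pending={}
Op 4: ROLLBACK: discarded pending []; in_txn=False
Op 5: UPDATE e=11 (auto-commit; committed e=11)
Op 6: UPDATE c=4 (auto-commit; committed c=4)
Final committed: {a=18, b=5, c=4, d=7, e=11}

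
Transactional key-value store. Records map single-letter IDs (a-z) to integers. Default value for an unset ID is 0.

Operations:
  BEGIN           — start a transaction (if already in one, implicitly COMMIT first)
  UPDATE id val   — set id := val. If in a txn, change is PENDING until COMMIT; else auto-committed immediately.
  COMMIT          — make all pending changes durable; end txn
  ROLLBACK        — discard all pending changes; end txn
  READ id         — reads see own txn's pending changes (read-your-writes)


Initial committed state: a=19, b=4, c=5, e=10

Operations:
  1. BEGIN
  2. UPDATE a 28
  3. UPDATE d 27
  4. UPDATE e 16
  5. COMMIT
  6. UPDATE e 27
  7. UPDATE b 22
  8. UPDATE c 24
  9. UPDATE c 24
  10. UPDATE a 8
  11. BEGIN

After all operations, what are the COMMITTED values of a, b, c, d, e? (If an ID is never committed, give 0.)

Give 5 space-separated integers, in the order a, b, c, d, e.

Answer: 8 22 24 27 27

Derivation:
Initial committed: {a=19, b=4, c=5, e=10}
Op 1: BEGIN: in_txn=True, pending={}
Op 2: UPDATE a=28 (pending; pending now {a=28})
Op 3: UPDATE d=27 (pending; pending now {a=28, d=27})
Op 4: UPDATE e=16 (pending; pending now {a=28, d=27, e=16})
Op 5: COMMIT: merged ['a', 'd', 'e'] into committed; committed now {a=28, b=4, c=5, d=27, e=16}
Op 6: UPDATE e=27 (auto-commit; committed e=27)
Op 7: UPDATE b=22 (auto-commit; committed b=22)
Op 8: UPDATE c=24 (auto-commit; committed c=24)
Op 9: UPDATE c=24 (auto-commit; committed c=24)
Op 10: UPDATE a=8 (auto-commit; committed a=8)
Op 11: BEGIN: in_txn=True, pending={}
Final committed: {a=8, b=22, c=24, d=27, e=27}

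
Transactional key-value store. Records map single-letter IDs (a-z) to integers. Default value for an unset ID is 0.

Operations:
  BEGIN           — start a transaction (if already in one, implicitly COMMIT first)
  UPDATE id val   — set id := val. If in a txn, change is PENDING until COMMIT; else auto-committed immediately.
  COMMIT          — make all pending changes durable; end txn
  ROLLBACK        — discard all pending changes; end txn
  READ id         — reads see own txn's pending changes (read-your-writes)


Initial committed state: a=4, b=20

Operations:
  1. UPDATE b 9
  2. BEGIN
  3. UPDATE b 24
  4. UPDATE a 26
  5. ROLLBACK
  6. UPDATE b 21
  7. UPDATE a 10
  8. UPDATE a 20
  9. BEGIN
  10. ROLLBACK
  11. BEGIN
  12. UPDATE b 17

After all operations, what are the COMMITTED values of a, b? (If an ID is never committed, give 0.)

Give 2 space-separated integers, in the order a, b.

Answer: 20 21

Derivation:
Initial committed: {a=4, b=20}
Op 1: UPDATE b=9 (auto-commit; committed b=9)
Op 2: BEGIN: in_txn=True, pending={}
Op 3: UPDATE b=24 (pending; pending now {b=24})
Op 4: UPDATE a=26 (pending; pending now {a=26, b=24})
Op 5: ROLLBACK: discarded pending ['a', 'b']; in_txn=False
Op 6: UPDATE b=21 (auto-commit; committed b=21)
Op 7: UPDATE a=10 (auto-commit; committed a=10)
Op 8: UPDATE a=20 (auto-commit; committed a=20)
Op 9: BEGIN: in_txn=True, pending={}
Op 10: ROLLBACK: discarded pending []; in_txn=False
Op 11: BEGIN: in_txn=True, pending={}
Op 12: UPDATE b=17 (pending; pending now {b=17})
Final committed: {a=20, b=21}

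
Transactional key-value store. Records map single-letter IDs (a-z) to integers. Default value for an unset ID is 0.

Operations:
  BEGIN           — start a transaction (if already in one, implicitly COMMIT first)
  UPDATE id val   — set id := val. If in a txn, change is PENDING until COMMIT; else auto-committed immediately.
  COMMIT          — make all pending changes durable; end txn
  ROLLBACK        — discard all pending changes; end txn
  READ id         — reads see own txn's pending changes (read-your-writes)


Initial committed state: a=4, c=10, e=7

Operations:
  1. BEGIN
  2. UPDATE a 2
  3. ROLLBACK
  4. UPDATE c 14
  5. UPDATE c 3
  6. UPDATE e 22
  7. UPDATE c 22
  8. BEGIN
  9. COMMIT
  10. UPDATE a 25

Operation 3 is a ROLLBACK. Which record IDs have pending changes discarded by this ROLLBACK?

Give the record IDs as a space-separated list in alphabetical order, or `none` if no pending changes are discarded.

Answer: a

Derivation:
Initial committed: {a=4, c=10, e=7}
Op 1: BEGIN: in_txn=True, pending={}
Op 2: UPDATE a=2 (pending; pending now {a=2})
Op 3: ROLLBACK: discarded pending ['a']; in_txn=False
Op 4: UPDATE c=14 (auto-commit; committed c=14)
Op 5: UPDATE c=3 (auto-commit; committed c=3)
Op 6: UPDATE e=22 (auto-commit; committed e=22)
Op 7: UPDATE c=22 (auto-commit; committed c=22)
Op 8: BEGIN: in_txn=True, pending={}
Op 9: COMMIT: merged [] into committed; committed now {a=4, c=22, e=22}
Op 10: UPDATE a=25 (auto-commit; committed a=25)
ROLLBACK at op 3 discards: ['a']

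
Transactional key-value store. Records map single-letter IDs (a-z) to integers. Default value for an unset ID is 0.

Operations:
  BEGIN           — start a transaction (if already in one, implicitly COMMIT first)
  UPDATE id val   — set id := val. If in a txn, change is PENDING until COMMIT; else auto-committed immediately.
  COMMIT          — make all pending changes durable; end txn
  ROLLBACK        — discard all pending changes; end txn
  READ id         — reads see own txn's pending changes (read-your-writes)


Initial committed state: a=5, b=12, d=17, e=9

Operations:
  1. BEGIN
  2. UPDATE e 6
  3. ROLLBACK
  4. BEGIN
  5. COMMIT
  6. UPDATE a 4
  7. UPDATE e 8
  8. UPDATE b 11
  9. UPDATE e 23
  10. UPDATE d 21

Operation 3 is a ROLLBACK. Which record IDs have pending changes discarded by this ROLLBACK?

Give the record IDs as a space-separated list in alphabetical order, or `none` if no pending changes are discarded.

Initial committed: {a=5, b=12, d=17, e=9}
Op 1: BEGIN: in_txn=True, pending={}
Op 2: UPDATE e=6 (pending; pending now {e=6})
Op 3: ROLLBACK: discarded pending ['e']; in_txn=False
Op 4: BEGIN: in_txn=True, pending={}
Op 5: COMMIT: merged [] into committed; committed now {a=5, b=12, d=17, e=9}
Op 6: UPDATE a=4 (auto-commit; committed a=4)
Op 7: UPDATE e=8 (auto-commit; committed e=8)
Op 8: UPDATE b=11 (auto-commit; committed b=11)
Op 9: UPDATE e=23 (auto-commit; committed e=23)
Op 10: UPDATE d=21 (auto-commit; committed d=21)
ROLLBACK at op 3 discards: ['e']

Answer: e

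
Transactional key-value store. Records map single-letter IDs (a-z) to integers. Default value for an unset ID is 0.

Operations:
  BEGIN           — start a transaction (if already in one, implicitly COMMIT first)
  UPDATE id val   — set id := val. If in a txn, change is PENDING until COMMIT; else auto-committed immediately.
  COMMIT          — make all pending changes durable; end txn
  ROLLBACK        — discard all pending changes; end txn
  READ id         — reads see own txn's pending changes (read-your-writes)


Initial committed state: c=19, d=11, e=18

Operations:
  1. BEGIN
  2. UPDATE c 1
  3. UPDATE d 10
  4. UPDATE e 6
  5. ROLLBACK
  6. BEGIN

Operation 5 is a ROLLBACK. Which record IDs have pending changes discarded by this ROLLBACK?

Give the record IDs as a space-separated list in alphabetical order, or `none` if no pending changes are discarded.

Initial committed: {c=19, d=11, e=18}
Op 1: BEGIN: in_txn=True, pending={}
Op 2: UPDATE c=1 (pending; pending now {c=1})
Op 3: UPDATE d=10 (pending; pending now {c=1, d=10})
Op 4: UPDATE e=6 (pending; pending now {c=1, d=10, e=6})
Op 5: ROLLBACK: discarded pending ['c', 'd', 'e']; in_txn=False
Op 6: BEGIN: in_txn=True, pending={}
ROLLBACK at op 5 discards: ['c', 'd', 'e']

Answer: c d e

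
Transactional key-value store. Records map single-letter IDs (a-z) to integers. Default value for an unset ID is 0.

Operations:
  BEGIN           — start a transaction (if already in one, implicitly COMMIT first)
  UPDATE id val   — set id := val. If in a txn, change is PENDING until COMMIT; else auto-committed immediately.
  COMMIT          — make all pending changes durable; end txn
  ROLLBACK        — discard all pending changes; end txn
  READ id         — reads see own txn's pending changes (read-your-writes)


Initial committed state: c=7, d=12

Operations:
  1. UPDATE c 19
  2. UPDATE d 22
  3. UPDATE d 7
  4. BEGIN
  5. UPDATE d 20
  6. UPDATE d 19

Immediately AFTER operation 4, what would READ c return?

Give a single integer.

Initial committed: {c=7, d=12}
Op 1: UPDATE c=19 (auto-commit; committed c=19)
Op 2: UPDATE d=22 (auto-commit; committed d=22)
Op 3: UPDATE d=7 (auto-commit; committed d=7)
Op 4: BEGIN: in_txn=True, pending={}
After op 4: visible(c) = 19 (pending={}, committed={c=19, d=7})

Answer: 19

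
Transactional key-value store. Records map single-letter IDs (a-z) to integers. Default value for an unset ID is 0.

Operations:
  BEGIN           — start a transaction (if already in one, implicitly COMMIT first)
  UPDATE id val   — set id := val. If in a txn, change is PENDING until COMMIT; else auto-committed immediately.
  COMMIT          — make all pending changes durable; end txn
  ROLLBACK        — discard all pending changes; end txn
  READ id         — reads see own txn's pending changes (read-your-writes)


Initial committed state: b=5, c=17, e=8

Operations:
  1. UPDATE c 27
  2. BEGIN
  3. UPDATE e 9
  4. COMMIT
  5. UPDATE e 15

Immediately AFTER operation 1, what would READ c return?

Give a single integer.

Initial committed: {b=5, c=17, e=8}
Op 1: UPDATE c=27 (auto-commit; committed c=27)
After op 1: visible(c) = 27 (pending={}, committed={b=5, c=27, e=8})

Answer: 27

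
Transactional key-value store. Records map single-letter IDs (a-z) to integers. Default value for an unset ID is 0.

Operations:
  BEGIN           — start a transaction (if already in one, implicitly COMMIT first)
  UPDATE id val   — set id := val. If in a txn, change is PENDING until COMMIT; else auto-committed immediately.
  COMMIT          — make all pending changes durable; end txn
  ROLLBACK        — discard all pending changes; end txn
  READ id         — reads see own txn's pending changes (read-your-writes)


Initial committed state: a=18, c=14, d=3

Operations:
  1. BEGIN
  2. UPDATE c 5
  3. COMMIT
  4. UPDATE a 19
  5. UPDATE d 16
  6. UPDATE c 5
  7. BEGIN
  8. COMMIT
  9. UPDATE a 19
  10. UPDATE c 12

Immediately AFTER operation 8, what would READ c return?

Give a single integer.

Initial committed: {a=18, c=14, d=3}
Op 1: BEGIN: in_txn=True, pending={}
Op 2: UPDATE c=5 (pending; pending now {c=5})
Op 3: COMMIT: merged ['c'] into committed; committed now {a=18, c=5, d=3}
Op 4: UPDATE a=19 (auto-commit; committed a=19)
Op 5: UPDATE d=16 (auto-commit; committed d=16)
Op 6: UPDATE c=5 (auto-commit; committed c=5)
Op 7: BEGIN: in_txn=True, pending={}
Op 8: COMMIT: merged [] into committed; committed now {a=19, c=5, d=16}
After op 8: visible(c) = 5 (pending={}, committed={a=19, c=5, d=16})

Answer: 5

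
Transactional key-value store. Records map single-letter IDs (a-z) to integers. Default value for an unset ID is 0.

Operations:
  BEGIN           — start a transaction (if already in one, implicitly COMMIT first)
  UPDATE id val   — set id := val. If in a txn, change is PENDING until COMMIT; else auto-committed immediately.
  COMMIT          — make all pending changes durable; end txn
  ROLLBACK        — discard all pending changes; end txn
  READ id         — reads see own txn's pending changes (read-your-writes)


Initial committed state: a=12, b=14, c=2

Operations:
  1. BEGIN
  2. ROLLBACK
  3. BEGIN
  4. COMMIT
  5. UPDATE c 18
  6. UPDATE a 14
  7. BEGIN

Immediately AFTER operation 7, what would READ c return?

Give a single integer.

Answer: 18

Derivation:
Initial committed: {a=12, b=14, c=2}
Op 1: BEGIN: in_txn=True, pending={}
Op 2: ROLLBACK: discarded pending []; in_txn=False
Op 3: BEGIN: in_txn=True, pending={}
Op 4: COMMIT: merged [] into committed; committed now {a=12, b=14, c=2}
Op 5: UPDATE c=18 (auto-commit; committed c=18)
Op 6: UPDATE a=14 (auto-commit; committed a=14)
Op 7: BEGIN: in_txn=True, pending={}
After op 7: visible(c) = 18 (pending={}, committed={a=14, b=14, c=18})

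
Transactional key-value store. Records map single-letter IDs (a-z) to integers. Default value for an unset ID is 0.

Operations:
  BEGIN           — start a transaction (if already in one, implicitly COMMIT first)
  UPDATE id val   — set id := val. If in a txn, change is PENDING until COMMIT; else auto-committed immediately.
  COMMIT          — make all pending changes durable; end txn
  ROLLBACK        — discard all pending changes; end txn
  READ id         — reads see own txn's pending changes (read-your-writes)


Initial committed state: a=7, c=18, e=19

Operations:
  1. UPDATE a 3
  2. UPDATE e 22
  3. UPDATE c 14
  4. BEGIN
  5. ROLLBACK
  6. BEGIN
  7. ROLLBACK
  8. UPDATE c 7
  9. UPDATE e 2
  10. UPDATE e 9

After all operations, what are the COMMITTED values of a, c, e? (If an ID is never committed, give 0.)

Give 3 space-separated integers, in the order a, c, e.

Initial committed: {a=7, c=18, e=19}
Op 1: UPDATE a=3 (auto-commit; committed a=3)
Op 2: UPDATE e=22 (auto-commit; committed e=22)
Op 3: UPDATE c=14 (auto-commit; committed c=14)
Op 4: BEGIN: in_txn=True, pending={}
Op 5: ROLLBACK: discarded pending []; in_txn=False
Op 6: BEGIN: in_txn=True, pending={}
Op 7: ROLLBACK: discarded pending []; in_txn=False
Op 8: UPDATE c=7 (auto-commit; committed c=7)
Op 9: UPDATE e=2 (auto-commit; committed e=2)
Op 10: UPDATE e=9 (auto-commit; committed e=9)
Final committed: {a=3, c=7, e=9}

Answer: 3 7 9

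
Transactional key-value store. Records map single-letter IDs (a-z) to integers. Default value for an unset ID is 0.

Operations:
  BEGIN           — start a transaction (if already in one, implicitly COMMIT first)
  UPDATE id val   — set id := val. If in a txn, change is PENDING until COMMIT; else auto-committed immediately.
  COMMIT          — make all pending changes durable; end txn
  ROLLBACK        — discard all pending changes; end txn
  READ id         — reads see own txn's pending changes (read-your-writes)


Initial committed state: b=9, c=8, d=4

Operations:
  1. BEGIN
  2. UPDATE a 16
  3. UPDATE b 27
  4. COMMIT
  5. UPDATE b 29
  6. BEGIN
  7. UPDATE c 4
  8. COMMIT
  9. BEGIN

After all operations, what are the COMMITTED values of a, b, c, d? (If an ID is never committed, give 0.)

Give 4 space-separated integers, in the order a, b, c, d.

Initial committed: {b=9, c=8, d=4}
Op 1: BEGIN: in_txn=True, pending={}
Op 2: UPDATE a=16 (pending; pending now {a=16})
Op 3: UPDATE b=27 (pending; pending now {a=16, b=27})
Op 4: COMMIT: merged ['a', 'b'] into committed; committed now {a=16, b=27, c=8, d=4}
Op 5: UPDATE b=29 (auto-commit; committed b=29)
Op 6: BEGIN: in_txn=True, pending={}
Op 7: UPDATE c=4 (pending; pending now {c=4})
Op 8: COMMIT: merged ['c'] into committed; committed now {a=16, b=29, c=4, d=4}
Op 9: BEGIN: in_txn=True, pending={}
Final committed: {a=16, b=29, c=4, d=4}

Answer: 16 29 4 4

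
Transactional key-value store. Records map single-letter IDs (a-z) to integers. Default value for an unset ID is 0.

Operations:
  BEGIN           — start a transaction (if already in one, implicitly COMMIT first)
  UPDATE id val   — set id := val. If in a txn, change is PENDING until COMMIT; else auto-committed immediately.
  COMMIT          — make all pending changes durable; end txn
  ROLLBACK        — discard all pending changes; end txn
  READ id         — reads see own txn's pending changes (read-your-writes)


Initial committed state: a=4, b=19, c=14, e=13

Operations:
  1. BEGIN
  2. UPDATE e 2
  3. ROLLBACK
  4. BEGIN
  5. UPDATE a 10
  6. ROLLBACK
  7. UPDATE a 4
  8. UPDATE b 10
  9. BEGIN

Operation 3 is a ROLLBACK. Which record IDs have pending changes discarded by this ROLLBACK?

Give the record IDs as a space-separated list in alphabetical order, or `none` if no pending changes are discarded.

Answer: e

Derivation:
Initial committed: {a=4, b=19, c=14, e=13}
Op 1: BEGIN: in_txn=True, pending={}
Op 2: UPDATE e=2 (pending; pending now {e=2})
Op 3: ROLLBACK: discarded pending ['e']; in_txn=False
Op 4: BEGIN: in_txn=True, pending={}
Op 5: UPDATE a=10 (pending; pending now {a=10})
Op 6: ROLLBACK: discarded pending ['a']; in_txn=False
Op 7: UPDATE a=4 (auto-commit; committed a=4)
Op 8: UPDATE b=10 (auto-commit; committed b=10)
Op 9: BEGIN: in_txn=True, pending={}
ROLLBACK at op 3 discards: ['e']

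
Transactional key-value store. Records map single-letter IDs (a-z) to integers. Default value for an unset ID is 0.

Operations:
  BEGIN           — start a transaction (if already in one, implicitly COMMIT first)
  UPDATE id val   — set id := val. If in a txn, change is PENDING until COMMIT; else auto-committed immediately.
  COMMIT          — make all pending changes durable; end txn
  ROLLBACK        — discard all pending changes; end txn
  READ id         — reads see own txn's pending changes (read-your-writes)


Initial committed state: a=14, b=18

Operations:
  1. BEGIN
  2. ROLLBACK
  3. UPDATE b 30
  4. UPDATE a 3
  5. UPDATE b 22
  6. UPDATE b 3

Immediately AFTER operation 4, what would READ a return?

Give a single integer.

Answer: 3

Derivation:
Initial committed: {a=14, b=18}
Op 1: BEGIN: in_txn=True, pending={}
Op 2: ROLLBACK: discarded pending []; in_txn=False
Op 3: UPDATE b=30 (auto-commit; committed b=30)
Op 4: UPDATE a=3 (auto-commit; committed a=3)
After op 4: visible(a) = 3 (pending={}, committed={a=3, b=30})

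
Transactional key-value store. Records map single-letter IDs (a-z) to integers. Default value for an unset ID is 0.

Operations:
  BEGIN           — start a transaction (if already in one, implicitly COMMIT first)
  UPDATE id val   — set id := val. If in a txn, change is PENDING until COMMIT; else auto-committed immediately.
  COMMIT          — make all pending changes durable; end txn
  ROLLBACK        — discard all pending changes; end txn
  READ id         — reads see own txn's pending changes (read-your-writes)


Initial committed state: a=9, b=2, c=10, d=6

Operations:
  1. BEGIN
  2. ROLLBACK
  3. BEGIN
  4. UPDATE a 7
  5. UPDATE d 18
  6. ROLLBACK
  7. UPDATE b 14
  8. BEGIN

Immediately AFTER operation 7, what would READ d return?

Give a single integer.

Initial committed: {a=9, b=2, c=10, d=6}
Op 1: BEGIN: in_txn=True, pending={}
Op 2: ROLLBACK: discarded pending []; in_txn=False
Op 3: BEGIN: in_txn=True, pending={}
Op 4: UPDATE a=7 (pending; pending now {a=7})
Op 5: UPDATE d=18 (pending; pending now {a=7, d=18})
Op 6: ROLLBACK: discarded pending ['a', 'd']; in_txn=False
Op 7: UPDATE b=14 (auto-commit; committed b=14)
After op 7: visible(d) = 6 (pending={}, committed={a=9, b=14, c=10, d=6})

Answer: 6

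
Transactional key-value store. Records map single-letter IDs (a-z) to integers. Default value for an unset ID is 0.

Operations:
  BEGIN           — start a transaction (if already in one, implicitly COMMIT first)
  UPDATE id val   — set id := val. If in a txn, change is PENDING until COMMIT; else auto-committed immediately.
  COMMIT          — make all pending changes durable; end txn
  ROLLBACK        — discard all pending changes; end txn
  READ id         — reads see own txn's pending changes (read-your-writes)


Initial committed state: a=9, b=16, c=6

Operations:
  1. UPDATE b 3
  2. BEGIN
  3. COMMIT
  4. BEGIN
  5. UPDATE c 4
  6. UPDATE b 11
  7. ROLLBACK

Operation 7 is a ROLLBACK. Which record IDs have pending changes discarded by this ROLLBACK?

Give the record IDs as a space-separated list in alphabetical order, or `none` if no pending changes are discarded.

Answer: b c

Derivation:
Initial committed: {a=9, b=16, c=6}
Op 1: UPDATE b=3 (auto-commit; committed b=3)
Op 2: BEGIN: in_txn=True, pending={}
Op 3: COMMIT: merged [] into committed; committed now {a=9, b=3, c=6}
Op 4: BEGIN: in_txn=True, pending={}
Op 5: UPDATE c=4 (pending; pending now {c=4})
Op 6: UPDATE b=11 (pending; pending now {b=11, c=4})
Op 7: ROLLBACK: discarded pending ['b', 'c']; in_txn=False
ROLLBACK at op 7 discards: ['b', 'c']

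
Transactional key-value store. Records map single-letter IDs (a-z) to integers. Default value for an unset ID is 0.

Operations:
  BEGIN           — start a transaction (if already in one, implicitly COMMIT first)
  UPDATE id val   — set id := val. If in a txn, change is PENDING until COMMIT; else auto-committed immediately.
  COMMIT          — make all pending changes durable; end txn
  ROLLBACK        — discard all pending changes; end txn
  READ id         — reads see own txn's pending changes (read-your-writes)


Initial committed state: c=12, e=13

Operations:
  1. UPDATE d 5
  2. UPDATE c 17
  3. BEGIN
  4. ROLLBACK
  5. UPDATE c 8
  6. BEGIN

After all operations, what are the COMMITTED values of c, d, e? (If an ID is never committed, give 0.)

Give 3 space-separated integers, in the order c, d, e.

Initial committed: {c=12, e=13}
Op 1: UPDATE d=5 (auto-commit; committed d=5)
Op 2: UPDATE c=17 (auto-commit; committed c=17)
Op 3: BEGIN: in_txn=True, pending={}
Op 4: ROLLBACK: discarded pending []; in_txn=False
Op 5: UPDATE c=8 (auto-commit; committed c=8)
Op 6: BEGIN: in_txn=True, pending={}
Final committed: {c=8, d=5, e=13}

Answer: 8 5 13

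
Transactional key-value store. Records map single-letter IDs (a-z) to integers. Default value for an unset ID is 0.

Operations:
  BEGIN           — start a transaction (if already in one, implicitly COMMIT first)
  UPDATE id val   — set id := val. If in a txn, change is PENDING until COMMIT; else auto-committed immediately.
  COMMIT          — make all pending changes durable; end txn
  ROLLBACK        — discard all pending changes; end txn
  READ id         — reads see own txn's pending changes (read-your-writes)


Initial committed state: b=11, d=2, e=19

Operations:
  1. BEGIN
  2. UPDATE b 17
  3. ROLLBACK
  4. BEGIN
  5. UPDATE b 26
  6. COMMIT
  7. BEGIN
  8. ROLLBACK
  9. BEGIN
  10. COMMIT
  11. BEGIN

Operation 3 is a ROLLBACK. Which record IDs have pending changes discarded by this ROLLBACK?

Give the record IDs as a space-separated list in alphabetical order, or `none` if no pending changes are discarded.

Answer: b

Derivation:
Initial committed: {b=11, d=2, e=19}
Op 1: BEGIN: in_txn=True, pending={}
Op 2: UPDATE b=17 (pending; pending now {b=17})
Op 3: ROLLBACK: discarded pending ['b']; in_txn=False
Op 4: BEGIN: in_txn=True, pending={}
Op 5: UPDATE b=26 (pending; pending now {b=26})
Op 6: COMMIT: merged ['b'] into committed; committed now {b=26, d=2, e=19}
Op 7: BEGIN: in_txn=True, pending={}
Op 8: ROLLBACK: discarded pending []; in_txn=False
Op 9: BEGIN: in_txn=True, pending={}
Op 10: COMMIT: merged [] into committed; committed now {b=26, d=2, e=19}
Op 11: BEGIN: in_txn=True, pending={}
ROLLBACK at op 3 discards: ['b']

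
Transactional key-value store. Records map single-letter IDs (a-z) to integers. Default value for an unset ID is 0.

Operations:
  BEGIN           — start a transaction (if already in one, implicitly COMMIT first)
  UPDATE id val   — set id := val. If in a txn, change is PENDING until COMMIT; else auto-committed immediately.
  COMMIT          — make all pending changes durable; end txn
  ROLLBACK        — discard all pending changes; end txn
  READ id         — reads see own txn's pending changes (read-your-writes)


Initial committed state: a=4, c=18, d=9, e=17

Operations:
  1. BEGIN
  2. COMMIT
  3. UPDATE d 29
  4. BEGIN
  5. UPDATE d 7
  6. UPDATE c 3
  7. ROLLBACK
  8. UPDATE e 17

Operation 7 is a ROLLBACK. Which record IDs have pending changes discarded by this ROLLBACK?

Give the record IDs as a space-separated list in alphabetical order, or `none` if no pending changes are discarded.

Initial committed: {a=4, c=18, d=9, e=17}
Op 1: BEGIN: in_txn=True, pending={}
Op 2: COMMIT: merged [] into committed; committed now {a=4, c=18, d=9, e=17}
Op 3: UPDATE d=29 (auto-commit; committed d=29)
Op 4: BEGIN: in_txn=True, pending={}
Op 5: UPDATE d=7 (pending; pending now {d=7})
Op 6: UPDATE c=3 (pending; pending now {c=3, d=7})
Op 7: ROLLBACK: discarded pending ['c', 'd']; in_txn=False
Op 8: UPDATE e=17 (auto-commit; committed e=17)
ROLLBACK at op 7 discards: ['c', 'd']

Answer: c d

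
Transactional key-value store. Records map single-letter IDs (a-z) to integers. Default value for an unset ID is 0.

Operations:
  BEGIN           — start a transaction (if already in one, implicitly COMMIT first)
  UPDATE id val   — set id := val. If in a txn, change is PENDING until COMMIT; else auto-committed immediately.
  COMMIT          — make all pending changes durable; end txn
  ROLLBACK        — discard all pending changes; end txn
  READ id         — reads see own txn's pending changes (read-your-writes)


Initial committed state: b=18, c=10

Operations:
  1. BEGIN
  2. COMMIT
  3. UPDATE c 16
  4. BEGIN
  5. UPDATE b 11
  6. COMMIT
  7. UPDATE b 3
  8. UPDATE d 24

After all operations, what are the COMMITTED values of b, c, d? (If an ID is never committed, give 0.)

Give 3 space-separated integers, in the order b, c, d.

Answer: 3 16 24

Derivation:
Initial committed: {b=18, c=10}
Op 1: BEGIN: in_txn=True, pending={}
Op 2: COMMIT: merged [] into committed; committed now {b=18, c=10}
Op 3: UPDATE c=16 (auto-commit; committed c=16)
Op 4: BEGIN: in_txn=True, pending={}
Op 5: UPDATE b=11 (pending; pending now {b=11})
Op 6: COMMIT: merged ['b'] into committed; committed now {b=11, c=16}
Op 7: UPDATE b=3 (auto-commit; committed b=3)
Op 8: UPDATE d=24 (auto-commit; committed d=24)
Final committed: {b=3, c=16, d=24}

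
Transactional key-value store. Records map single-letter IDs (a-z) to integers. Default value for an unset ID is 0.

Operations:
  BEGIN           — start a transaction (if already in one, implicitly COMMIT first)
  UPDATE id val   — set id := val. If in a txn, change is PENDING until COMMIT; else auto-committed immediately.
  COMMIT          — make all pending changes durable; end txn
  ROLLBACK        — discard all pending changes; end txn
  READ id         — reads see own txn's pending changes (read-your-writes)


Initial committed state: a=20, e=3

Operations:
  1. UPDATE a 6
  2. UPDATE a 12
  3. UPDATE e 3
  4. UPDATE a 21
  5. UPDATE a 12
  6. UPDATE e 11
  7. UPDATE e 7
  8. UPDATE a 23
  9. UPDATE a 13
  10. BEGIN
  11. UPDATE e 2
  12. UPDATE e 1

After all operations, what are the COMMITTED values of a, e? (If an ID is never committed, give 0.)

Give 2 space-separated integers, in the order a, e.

Initial committed: {a=20, e=3}
Op 1: UPDATE a=6 (auto-commit; committed a=6)
Op 2: UPDATE a=12 (auto-commit; committed a=12)
Op 3: UPDATE e=3 (auto-commit; committed e=3)
Op 4: UPDATE a=21 (auto-commit; committed a=21)
Op 5: UPDATE a=12 (auto-commit; committed a=12)
Op 6: UPDATE e=11 (auto-commit; committed e=11)
Op 7: UPDATE e=7 (auto-commit; committed e=7)
Op 8: UPDATE a=23 (auto-commit; committed a=23)
Op 9: UPDATE a=13 (auto-commit; committed a=13)
Op 10: BEGIN: in_txn=True, pending={}
Op 11: UPDATE e=2 (pending; pending now {e=2})
Op 12: UPDATE e=1 (pending; pending now {e=1})
Final committed: {a=13, e=7}

Answer: 13 7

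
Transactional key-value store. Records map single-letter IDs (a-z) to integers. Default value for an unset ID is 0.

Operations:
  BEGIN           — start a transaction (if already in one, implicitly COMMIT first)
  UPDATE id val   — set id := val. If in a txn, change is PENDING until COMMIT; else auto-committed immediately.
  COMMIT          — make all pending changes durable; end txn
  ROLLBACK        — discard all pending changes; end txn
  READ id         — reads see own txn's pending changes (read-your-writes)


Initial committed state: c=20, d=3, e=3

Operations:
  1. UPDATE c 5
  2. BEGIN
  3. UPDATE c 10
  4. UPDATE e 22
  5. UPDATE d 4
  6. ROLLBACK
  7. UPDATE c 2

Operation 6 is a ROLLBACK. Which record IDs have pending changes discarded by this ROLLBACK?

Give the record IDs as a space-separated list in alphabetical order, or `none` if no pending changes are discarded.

Answer: c d e

Derivation:
Initial committed: {c=20, d=3, e=3}
Op 1: UPDATE c=5 (auto-commit; committed c=5)
Op 2: BEGIN: in_txn=True, pending={}
Op 3: UPDATE c=10 (pending; pending now {c=10})
Op 4: UPDATE e=22 (pending; pending now {c=10, e=22})
Op 5: UPDATE d=4 (pending; pending now {c=10, d=4, e=22})
Op 6: ROLLBACK: discarded pending ['c', 'd', 'e']; in_txn=False
Op 7: UPDATE c=2 (auto-commit; committed c=2)
ROLLBACK at op 6 discards: ['c', 'd', 'e']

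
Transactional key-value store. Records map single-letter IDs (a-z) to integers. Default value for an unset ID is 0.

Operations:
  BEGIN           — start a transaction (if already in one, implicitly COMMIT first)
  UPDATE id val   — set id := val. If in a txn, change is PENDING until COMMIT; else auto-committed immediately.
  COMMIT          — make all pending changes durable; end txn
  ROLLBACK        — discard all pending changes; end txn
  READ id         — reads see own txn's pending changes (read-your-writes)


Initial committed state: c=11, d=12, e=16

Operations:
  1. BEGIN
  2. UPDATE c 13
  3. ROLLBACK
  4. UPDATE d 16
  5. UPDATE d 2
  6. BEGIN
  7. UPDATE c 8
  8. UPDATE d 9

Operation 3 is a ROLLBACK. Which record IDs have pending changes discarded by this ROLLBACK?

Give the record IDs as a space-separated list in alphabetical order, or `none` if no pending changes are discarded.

Initial committed: {c=11, d=12, e=16}
Op 1: BEGIN: in_txn=True, pending={}
Op 2: UPDATE c=13 (pending; pending now {c=13})
Op 3: ROLLBACK: discarded pending ['c']; in_txn=False
Op 4: UPDATE d=16 (auto-commit; committed d=16)
Op 5: UPDATE d=2 (auto-commit; committed d=2)
Op 6: BEGIN: in_txn=True, pending={}
Op 7: UPDATE c=8 (pending; pending now {c=8})
Op 8: UPDATE d=9 (pending; pending now {c=8, d=9})
ROLLBACK at op 3 discards: ['c']

Answer: c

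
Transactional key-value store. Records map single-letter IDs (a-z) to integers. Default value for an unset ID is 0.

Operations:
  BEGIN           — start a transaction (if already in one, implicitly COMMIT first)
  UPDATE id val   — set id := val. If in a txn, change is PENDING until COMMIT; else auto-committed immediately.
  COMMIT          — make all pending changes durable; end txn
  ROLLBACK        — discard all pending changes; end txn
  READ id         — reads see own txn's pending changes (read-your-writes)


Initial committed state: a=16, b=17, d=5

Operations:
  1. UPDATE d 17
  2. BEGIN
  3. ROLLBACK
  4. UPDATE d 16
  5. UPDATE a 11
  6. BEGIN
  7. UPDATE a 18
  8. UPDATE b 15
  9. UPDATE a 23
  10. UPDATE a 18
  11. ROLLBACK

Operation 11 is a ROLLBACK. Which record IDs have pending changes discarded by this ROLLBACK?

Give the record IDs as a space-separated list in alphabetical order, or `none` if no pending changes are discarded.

Answer: a b

Derivation:
Initial committed: {a=16, b=17, d=5}
Op 1: UPDATE d=17 (auto-commit; committed d=17)
Op 2: BEGIN: in_txn=True, pending={}
Op 3: ROLLBACK: discarded pending []; in_txn=False
Op 4: UPDATE d=16 (auto-commit; committed d=16)
Op 5: UPDATE a=11 (auto-commit; committed a=11)
Op 6: BEGIN: in_txn=True, pending={}
Op 7: UPDATE a=18 (pending; pending now {a=18})
Op 8: UPDATE b=15 (pending; pending now {a=18, b=15})
Op 9: UPDATE a=23 (pending; pending now {a=23, b=15})
Op 10: UPDATE a=18 (pending; pending now {a=18, b=15})
Op 11: ROLLBACK: discarded pending ['a', 'b']; in_txn=False
ROLLBACK at op 11 discards: ['a', 'b']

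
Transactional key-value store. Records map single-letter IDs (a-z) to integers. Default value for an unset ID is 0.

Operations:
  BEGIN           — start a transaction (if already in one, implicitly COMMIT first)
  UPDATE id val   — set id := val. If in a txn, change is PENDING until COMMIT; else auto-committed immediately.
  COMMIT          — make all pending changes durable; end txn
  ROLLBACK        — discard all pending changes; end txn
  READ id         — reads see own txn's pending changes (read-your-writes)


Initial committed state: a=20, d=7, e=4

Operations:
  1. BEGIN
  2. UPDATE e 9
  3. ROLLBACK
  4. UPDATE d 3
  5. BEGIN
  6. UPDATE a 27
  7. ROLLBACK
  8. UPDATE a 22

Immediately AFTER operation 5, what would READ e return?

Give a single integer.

Answer: 4

Derivation:
Initial committed: {a=20, d=7, e=4}
Op 1: BEGIN: in_txn=True, pending={}
Op 2: UPDATE e=9 (pending; pending now {e=9})
Op 3: ROLLBACK: discarded pending ['e']; in_txn=False
Op 4: UPDATE d=3 (auto-commit; committed d=3)
Op 5: BEGIN: in_txn=True, pending={}
After op 5: visible(e) = 4 (pending={}, committed={a=20, d=3, e=4})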